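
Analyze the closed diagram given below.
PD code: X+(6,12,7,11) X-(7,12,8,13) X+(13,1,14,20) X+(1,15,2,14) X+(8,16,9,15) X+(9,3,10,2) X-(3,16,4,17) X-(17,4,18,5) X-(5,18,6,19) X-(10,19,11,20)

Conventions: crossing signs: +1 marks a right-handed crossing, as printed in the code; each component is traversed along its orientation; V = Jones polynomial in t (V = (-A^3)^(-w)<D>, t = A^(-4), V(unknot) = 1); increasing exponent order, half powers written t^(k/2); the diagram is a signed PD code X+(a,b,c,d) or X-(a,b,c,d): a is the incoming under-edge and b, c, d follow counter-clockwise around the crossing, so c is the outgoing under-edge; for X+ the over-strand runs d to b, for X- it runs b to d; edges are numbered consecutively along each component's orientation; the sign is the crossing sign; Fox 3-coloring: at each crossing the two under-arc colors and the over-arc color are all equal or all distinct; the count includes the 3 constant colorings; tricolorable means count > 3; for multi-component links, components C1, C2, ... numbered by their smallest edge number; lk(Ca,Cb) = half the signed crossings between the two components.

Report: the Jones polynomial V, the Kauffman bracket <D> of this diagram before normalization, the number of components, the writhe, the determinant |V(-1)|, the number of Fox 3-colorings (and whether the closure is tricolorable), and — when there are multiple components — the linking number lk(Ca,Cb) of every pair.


V = 1
<D> = 1 (w = 0)
1 component over 10 crossings, w = 0
3 Fox colorings among 3^10, |V(-1)| = 1: not tricolorable
why: det 1 = |V(-1)|; not divisible by 3, so not tricolorable


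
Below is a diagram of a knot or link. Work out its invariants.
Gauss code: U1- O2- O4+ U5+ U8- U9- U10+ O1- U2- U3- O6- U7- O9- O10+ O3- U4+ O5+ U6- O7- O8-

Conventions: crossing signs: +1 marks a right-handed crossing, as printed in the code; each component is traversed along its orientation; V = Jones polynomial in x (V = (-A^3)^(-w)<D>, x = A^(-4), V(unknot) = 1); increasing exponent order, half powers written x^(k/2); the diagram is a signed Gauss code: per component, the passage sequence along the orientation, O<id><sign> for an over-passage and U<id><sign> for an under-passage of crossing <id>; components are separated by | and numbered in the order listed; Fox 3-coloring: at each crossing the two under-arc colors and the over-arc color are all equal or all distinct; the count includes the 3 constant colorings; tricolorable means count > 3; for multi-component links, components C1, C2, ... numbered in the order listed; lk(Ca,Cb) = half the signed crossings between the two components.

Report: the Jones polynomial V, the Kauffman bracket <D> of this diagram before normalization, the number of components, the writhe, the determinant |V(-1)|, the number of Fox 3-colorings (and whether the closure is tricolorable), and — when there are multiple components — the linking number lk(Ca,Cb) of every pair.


V(x) = x^-7 - 2x^-6 + 2x^-5 - 3x^-4 + 3x^-3 - 2x^-2 + 2x^-1
bracket: 2A^-8 - 2A^-4 + 3 - 3A^4 + 2A^8 - 2A^12 + A^16, w = -4
1 component, writhe -4, over 10 crossings
det 15, colorings 9 of 3^10 — tricolorable
observation: the span of V is 6, forcing >= 6 crossings in any diagram


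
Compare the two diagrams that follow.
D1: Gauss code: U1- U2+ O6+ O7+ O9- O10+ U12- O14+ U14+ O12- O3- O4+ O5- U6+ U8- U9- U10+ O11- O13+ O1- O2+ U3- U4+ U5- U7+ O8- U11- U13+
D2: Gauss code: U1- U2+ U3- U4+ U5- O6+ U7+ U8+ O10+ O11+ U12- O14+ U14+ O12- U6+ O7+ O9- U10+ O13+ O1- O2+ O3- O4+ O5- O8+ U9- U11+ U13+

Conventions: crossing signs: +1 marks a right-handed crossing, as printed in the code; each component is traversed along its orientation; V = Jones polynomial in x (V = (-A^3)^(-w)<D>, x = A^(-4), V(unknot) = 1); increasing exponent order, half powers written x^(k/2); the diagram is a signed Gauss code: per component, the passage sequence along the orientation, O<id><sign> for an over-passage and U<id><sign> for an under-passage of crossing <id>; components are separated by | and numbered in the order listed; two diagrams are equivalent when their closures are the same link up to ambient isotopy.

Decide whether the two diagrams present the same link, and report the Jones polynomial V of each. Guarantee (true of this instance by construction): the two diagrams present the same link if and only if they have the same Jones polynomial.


equivalent: no
V(D1) = 1  (w 0, c 14, <D> = 1)
V(D2) = x - x^2 + 2x^3 - x^4 + x^5 - x^6  [14 crossings, <D> = -A^-12 + A^-8 - A^-4 + 2 - A^4 + A^8, w = +4]
key observation: comparing 2 Jones polynomials yields 2 groups


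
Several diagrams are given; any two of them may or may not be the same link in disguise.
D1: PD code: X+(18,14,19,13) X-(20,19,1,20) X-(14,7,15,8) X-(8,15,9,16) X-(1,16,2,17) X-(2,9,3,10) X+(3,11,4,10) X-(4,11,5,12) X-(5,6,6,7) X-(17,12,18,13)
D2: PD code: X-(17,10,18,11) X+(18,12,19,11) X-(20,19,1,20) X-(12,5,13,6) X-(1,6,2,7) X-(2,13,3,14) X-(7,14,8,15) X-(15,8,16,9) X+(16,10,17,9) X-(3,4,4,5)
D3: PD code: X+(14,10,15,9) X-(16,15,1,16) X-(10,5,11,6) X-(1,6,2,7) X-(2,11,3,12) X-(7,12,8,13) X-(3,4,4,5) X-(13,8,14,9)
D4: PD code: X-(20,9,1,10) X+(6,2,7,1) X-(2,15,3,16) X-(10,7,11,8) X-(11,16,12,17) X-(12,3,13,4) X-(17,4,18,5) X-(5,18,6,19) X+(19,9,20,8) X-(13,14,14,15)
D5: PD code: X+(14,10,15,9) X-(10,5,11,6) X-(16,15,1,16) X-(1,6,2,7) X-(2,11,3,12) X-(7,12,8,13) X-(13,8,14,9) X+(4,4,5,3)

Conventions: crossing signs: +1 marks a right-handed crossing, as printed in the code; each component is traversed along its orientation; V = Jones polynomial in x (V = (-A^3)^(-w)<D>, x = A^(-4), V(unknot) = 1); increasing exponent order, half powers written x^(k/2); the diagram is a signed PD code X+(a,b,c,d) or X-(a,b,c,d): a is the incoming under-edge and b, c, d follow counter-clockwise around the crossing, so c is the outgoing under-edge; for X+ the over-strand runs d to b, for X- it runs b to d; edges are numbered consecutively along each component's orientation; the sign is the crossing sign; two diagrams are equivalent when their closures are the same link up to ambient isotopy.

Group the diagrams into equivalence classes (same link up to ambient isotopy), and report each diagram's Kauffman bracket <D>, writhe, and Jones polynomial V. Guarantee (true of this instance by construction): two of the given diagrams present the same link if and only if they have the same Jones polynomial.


grouping into links: {D1, D2, D3, D4, D5}
V(D1) = -x^-4 + x^-3 + x^-1  (w -6, c 10, <D> = A^-14 + A^-6 - A^-2)
V(D2) = -x^-4 + x^-3 + x^-1  (w -6, c 10, <D> = A^-14 + A^-6 - A^-2)
V(D3) = -x^-4 + x^-3 + x^-1  (w -6, c 8, <D> = A^-14 + A^-6 - A^-2)
D4 (bracket A^-14 + A^-6 - A^-2; 10 crossings at w = -6): V = -x^-4 + x^-3 + x^-1
D5 (bracket A^-8 + 1 - A^4; 8 crossings at w = -4): V = -x^-4 + x^-3 + x^-1
why: one V(x) for all 5 diagrams — one class (guaranteed)


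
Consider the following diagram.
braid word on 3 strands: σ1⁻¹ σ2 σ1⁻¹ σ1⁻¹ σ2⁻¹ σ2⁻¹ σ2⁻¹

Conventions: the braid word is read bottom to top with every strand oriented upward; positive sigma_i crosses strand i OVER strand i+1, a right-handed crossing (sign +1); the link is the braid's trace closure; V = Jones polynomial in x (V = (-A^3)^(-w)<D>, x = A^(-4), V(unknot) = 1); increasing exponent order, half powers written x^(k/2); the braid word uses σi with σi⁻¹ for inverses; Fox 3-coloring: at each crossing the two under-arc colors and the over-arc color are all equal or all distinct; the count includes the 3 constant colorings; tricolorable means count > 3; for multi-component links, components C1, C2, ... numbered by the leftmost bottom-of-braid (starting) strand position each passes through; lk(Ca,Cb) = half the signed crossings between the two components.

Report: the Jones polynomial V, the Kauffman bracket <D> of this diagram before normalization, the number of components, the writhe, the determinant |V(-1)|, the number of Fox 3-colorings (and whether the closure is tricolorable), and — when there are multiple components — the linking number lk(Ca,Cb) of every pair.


V(x) = -x^(-15/2) + 2x^(-13/2) - 2x^(-11/2) + 2x^(-9/2) - 3x^(-7/2) + x^(-5/2) - x^(-3/2)
bracket: A^-9 - A^-5 + 3A^-1 - 2A^3 + 2A^7 - 2A^11 + A^15, w = -5
2 components, writhe -5, over 7 crossings
lk(C1,C2) = -2
det 12, colorings 9 of 3^7 — tricolorable
observation: w = -5 shifts under R1 moves; the (-A^3)^(5) factor cancels that in V


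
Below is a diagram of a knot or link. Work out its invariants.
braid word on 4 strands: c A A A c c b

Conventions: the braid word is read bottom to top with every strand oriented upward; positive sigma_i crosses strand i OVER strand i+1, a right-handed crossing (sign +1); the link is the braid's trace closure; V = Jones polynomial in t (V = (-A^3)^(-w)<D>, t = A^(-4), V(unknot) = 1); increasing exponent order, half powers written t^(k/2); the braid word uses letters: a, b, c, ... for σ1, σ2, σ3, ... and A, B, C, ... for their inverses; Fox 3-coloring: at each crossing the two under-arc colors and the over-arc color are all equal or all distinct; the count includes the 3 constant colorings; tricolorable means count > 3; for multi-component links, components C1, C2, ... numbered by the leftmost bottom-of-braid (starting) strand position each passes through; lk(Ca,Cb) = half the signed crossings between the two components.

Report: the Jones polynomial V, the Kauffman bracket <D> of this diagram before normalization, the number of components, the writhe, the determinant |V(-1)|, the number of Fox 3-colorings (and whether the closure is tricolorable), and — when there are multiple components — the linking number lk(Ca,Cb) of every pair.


Jones polynomial: V(t) = -t^-3 + t^-2 - t^-1 + 3 - t + t^2 - t^3
<D> = A^-9 - A^-5 + A^-1 - 3A^3 + A^7 - A^11 + A^15; writhe +1
components 1, writhe +1 (7 crossings)
3-colorings: 27 of 3^7, det 9 — tricolorable
note: w = +1 shifts under R1 moves; the (-A^3)^(-1) factor cancels that in V


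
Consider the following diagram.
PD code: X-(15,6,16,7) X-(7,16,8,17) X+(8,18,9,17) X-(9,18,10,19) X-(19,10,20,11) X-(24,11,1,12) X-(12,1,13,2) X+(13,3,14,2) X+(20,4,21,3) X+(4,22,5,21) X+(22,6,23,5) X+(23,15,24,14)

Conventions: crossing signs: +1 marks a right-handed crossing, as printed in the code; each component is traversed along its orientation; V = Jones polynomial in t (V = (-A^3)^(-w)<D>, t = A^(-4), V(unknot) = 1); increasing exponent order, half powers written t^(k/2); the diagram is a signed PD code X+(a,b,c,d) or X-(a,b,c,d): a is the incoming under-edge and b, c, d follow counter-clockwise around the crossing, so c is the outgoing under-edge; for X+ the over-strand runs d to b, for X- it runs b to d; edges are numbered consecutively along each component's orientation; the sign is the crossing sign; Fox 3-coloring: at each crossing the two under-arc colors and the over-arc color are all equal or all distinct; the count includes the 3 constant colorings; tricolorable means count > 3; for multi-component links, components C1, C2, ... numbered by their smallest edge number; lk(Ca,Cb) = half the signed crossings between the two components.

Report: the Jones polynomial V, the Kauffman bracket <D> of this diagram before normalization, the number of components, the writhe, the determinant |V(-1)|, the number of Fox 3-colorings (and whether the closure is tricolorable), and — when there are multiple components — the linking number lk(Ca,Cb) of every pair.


V(t) = -t^-3 + t^-2 - t^-1 + 3 - t + t^2 - t^3
bracket: -A^-12 + A^-8 - A^-4 + 3 - A^4 + A^8 - A^12, w = 0
1 component, writhe 0, over 12 crossings
det 9, colorings 27 of 3^12 — tricolorable
observation: V spans 6 powers of t: at least 6 crossings in any diagram


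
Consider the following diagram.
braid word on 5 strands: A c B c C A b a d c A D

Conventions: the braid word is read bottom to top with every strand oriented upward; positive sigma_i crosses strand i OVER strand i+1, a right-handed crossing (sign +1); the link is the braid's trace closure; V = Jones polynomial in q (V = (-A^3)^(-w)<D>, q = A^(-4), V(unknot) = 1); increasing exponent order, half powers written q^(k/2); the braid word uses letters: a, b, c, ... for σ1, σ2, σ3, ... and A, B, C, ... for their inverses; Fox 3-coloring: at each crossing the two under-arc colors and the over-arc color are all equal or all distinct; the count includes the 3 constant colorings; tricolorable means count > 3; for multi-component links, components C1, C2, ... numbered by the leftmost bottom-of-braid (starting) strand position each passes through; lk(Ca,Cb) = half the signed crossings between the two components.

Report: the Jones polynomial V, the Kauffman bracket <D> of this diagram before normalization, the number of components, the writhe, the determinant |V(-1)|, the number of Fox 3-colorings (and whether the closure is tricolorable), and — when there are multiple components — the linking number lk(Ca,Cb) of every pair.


Jones polynomial: V(q) = 1
<D> = 1; writhe 0
components 1, writhe 0 (12 crossings)
3-colorings: 3 of 3^12, det 1 — not tricolorable
note: det 1 = |V(-1)|; not divisible by 3, so not tricolorable


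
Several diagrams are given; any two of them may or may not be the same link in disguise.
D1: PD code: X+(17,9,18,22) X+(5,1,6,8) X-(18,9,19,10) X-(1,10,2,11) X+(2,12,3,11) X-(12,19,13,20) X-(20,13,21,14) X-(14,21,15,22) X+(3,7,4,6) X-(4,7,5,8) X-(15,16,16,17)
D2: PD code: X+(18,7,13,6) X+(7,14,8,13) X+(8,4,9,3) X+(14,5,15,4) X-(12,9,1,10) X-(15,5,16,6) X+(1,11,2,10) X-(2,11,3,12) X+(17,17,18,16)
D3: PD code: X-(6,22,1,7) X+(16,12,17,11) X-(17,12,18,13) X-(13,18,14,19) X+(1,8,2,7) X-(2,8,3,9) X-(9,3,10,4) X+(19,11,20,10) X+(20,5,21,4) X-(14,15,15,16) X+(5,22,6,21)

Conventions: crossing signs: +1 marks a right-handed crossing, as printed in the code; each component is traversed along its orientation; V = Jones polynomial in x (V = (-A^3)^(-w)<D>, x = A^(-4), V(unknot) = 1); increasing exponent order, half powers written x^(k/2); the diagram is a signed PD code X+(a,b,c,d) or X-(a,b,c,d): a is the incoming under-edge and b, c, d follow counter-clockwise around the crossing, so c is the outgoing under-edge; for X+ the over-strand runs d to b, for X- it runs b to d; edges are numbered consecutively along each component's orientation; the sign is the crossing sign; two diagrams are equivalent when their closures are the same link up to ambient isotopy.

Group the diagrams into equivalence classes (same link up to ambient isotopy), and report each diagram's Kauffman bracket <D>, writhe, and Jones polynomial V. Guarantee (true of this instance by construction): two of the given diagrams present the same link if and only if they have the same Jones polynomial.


equivalence classes: {D1} | {D2} | {D3}
D1 (bracket A^-7 + A^-3 + A - A^9; 11 crossings at w = -3): V = x^(-9/2) - x^(-5/2) - x^(-3/2) - x^(-1/2)
V(D2) = -x^(1/2) - x^(5/2)  [9 crossings, <D> = A^-1 + A^7, w = +3]
D3 (bracket A^-5 + A^-1; 11 crossings at w = -1): V = -x^(-1/2) - x^(1/2)
key observation: 3 values of V(x) split the 3 diagrams


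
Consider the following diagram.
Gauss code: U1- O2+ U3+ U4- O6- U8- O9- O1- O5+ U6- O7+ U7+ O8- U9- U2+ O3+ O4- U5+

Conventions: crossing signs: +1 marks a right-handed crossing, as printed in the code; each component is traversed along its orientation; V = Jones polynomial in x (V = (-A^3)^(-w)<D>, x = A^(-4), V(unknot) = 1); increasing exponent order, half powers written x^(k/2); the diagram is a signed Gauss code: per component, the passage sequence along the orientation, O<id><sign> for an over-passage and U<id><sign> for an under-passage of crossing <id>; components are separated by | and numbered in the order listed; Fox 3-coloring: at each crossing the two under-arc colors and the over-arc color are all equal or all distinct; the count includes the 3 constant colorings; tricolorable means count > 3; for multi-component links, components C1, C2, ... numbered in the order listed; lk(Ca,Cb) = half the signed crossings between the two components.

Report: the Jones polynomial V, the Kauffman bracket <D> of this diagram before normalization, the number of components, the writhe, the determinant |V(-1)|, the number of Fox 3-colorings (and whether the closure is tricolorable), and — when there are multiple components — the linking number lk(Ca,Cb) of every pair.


V(x) = -x^-4 + x^-3 + x^-1
bracket: -A - A^9 + A^13, w = -1
1 component, writhe -1, over 9 crossings
det 3, colorings 9 of 3^9 — tricolorable
observation: the span of V is 3, forcing >= 3 crossings in any diagram


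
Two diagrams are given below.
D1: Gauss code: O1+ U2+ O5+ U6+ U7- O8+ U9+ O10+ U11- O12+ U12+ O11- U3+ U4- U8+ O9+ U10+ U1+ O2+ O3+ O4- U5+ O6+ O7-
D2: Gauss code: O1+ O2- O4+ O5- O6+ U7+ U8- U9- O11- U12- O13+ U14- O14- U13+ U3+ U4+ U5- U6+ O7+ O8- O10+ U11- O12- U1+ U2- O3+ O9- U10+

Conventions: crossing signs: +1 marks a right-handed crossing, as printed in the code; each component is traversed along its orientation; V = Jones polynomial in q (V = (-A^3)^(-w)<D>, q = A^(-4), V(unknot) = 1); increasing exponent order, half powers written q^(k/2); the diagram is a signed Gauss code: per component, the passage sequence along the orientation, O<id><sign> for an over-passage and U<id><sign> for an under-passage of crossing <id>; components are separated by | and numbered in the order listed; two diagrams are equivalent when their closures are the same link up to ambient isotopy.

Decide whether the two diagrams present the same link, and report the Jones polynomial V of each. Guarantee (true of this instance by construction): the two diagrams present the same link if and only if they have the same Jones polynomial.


same link: no
V(D1) = q^2 + 2q^4 - 2q^5 + q^6 - 2q^7 + q^8  [12 crossings, <D> = A^-14 - 2A^-10 + A^-6 - 2A^-2 + 2A^2 + A^10, w = +6]
V(D2) = q^-2 - q^-1 + 1 - q + q^2  [14 crossings, <D> = A^-8 - A^-4 + 1 - A^4 + A^8, w = 0]
insight: V(q) takes 2 values over 2 diagrams, fixing the grouping


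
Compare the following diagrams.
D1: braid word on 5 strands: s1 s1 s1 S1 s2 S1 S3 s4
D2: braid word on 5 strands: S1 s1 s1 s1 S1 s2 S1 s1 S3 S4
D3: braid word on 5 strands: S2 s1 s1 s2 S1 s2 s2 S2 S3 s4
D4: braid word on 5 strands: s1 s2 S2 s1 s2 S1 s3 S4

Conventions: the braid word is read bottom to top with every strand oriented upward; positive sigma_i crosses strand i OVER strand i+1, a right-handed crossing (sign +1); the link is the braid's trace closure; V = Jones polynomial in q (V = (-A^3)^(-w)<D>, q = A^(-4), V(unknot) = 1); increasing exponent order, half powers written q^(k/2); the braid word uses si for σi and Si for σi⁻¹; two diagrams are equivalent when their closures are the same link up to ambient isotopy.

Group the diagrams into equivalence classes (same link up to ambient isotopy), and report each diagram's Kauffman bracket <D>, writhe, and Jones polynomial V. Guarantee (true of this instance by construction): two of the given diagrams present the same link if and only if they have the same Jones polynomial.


grouping into links: {D1, D2, D3, D4}
V(D1) = 1  (w +2, c 8, <D> = A^6)
V(D2) = 1  (w 0, c 10, <D> = 1)
V(D3) = 1  [10 crossings, <D> = A^6, w = +2]
V(D4) = 1  [8 crossings, <D> = A^6, w = +2]
why: one V(q) for all 4 diagrams — one class (guaranteed)


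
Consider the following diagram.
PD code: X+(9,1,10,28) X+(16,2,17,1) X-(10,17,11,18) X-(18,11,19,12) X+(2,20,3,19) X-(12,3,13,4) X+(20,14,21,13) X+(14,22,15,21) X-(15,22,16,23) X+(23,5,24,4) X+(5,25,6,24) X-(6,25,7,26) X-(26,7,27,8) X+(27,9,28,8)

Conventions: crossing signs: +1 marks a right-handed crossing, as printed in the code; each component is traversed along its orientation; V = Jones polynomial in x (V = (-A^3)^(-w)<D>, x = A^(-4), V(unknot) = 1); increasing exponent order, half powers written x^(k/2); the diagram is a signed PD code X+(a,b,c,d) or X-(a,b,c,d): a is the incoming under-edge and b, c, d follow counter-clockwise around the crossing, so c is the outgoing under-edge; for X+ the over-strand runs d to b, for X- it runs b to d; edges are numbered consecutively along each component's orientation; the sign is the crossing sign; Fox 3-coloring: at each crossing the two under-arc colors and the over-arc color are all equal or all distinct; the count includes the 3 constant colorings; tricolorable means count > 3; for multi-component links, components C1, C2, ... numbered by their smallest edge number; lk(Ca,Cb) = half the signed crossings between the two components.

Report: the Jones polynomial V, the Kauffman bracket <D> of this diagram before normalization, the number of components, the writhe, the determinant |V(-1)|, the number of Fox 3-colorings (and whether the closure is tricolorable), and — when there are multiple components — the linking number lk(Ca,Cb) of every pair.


Jones polynomial: V(x) = -x^-1 + 2 - x + 2x^2 - x^3 + x^4 - x^5
<D> = -A^-14 + A^-10 - A^-6 + 2A^-2 - A^2 + 2A^6 - A^10; writhe +2
components 1, writhe +2 (14 crossings)
3-colorings: 9 of 3^14, det 9 — tricolorable
note: det 9 = |V(-1)|; divisible by 3, so tricolorable


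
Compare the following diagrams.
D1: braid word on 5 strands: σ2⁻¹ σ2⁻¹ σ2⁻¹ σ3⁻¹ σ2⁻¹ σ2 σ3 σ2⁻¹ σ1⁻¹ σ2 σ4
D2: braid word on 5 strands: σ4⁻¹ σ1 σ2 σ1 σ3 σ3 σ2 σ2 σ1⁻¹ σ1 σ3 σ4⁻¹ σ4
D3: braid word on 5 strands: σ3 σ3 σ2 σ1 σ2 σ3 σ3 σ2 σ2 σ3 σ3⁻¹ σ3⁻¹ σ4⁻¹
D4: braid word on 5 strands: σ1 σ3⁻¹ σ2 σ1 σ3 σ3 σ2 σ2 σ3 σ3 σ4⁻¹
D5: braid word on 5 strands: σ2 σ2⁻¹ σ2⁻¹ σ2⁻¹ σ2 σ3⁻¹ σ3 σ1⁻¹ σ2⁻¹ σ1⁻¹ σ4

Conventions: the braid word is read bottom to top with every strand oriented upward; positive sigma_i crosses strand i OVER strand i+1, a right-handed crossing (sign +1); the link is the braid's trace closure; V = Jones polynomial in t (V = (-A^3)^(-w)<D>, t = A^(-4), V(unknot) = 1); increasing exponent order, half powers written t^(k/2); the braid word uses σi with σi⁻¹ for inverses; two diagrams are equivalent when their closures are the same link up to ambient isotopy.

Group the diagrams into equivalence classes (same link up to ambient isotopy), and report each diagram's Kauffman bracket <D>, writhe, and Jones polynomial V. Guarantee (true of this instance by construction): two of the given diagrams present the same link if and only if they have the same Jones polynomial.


grouping into links: {D1, D5} | {D2, D3, D4}
V(D1) = t^(-9/2) - t^(-5/2) - t^(-3/2) - t^(-1/2)  (w -3, c 11, <D> = A^-7 + A^-3 + A - A^9)
V(D2) = -t^(5/2) - t^(9/2) - t^(13/2) + t^(15/2)  [13 crossings, <D> = -A^-9 + A^-5 + A^3 + A^11, w = +7]
D3 (bracket -A^-9 + A^-5 + A^3 + A^11; 13 crossings at w = +7): V = -t^(5/2) - t^(9/2) - t^(13/2) + t^(15/2)
V(D4) = -t^(5/2) - t^(9/2) - t^(13/2) + t^(15/2)  (w +7, c 11, <D> = -A^-9 + A^-5 + A^3 + A^11)
V(D5) = t^(-9/2) - t^(-5/2) - t^(-3/2) - t^(-1/2)  [11 crossings, <D> = A^-7 + A^-3 + A - A^9, w = -3]
key observation: V(t) takes 2 values over 5 diagrams, fixing the grouping


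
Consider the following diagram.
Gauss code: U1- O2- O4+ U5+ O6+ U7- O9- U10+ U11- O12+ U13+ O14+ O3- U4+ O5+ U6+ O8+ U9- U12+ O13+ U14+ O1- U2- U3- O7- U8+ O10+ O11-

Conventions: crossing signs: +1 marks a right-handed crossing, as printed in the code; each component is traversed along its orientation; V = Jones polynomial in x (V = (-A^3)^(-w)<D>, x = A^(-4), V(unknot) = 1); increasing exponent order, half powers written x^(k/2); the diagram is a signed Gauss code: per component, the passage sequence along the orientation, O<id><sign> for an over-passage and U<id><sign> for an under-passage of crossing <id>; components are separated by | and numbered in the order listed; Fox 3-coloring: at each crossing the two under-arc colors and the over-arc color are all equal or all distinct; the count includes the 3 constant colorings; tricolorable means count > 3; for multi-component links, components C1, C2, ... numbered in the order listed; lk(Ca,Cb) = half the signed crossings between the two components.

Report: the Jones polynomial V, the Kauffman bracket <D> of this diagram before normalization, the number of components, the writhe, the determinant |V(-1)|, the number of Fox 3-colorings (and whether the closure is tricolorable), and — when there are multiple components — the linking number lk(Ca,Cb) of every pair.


Jones polynomial: V(x) = -x^-2 + 2x^-1 - 2 + 4x - 4x^2 + 4x^3 - 3x^4 + 2x^5 - x^6
<D> = -A^-18 + 2A^-14 - 3A^-10 + 4A^-6 - 4A^-2 + 4A^2 - 2A^6 + 2A^10 - A^14; writhe +2
components 1, writhe +2 (14 crossings)
3-colorings: 3 of 3^14, det 23 — not tricolorable
note: w = +2 shifts under R1 moves; the (-A^3)^(-2) factor cancels that in V


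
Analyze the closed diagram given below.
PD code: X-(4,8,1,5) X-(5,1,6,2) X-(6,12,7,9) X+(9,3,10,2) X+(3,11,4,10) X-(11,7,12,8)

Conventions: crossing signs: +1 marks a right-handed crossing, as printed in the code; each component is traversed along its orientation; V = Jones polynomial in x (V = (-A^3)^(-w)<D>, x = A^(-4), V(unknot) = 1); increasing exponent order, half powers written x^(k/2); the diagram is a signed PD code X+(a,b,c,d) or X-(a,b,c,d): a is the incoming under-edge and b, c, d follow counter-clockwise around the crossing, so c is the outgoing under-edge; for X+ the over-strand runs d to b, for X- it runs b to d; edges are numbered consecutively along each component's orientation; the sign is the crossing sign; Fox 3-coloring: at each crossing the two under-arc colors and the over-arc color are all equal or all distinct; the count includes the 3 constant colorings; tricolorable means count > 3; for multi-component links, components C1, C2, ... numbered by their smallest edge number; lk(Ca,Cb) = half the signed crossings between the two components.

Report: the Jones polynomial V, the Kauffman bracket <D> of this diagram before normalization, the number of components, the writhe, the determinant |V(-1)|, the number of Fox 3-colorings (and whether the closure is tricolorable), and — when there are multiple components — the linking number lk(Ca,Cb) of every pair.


V = x^-4 + x^-2 + 2
<D> = 2A^-6 + A^2 + A^10 (w = -2)
3 components over 6 crossings, w = -2
lk(C1,C2): -1
lk(C1,C3) = +1
linking number lk(C2,C3) = -1
3 Fox colorings among 3^6, |V(-1)| = 4: not tricolorable
why: det 4 = |V(-1)|; not divisible by 3, so not tricolorable


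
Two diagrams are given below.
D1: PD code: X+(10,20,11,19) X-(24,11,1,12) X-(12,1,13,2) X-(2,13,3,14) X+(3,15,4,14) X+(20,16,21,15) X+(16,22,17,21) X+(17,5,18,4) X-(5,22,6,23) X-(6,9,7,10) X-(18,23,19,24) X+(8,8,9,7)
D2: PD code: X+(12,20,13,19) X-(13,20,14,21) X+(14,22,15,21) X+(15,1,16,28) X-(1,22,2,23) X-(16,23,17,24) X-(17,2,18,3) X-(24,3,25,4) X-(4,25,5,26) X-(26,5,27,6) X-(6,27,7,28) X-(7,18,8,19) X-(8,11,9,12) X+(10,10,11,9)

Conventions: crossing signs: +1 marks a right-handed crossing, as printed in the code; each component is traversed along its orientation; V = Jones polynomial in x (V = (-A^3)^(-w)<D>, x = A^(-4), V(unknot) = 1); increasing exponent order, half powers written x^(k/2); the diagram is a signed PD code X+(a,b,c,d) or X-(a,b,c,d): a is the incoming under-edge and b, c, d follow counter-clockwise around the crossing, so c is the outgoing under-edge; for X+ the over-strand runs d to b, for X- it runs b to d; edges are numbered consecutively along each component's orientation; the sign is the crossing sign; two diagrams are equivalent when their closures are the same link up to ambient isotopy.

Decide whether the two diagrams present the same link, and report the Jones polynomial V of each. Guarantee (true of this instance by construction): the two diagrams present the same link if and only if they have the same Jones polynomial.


same link: no
V(D1) = -x^-3 + 2x^-2 - 2x^-1 + 3 - 2x + 2x^2 - x^3  [12 crossings, <D> = -A^-12 + 2A^-8 - 2A^-4 + 3 - 2A^4 + 2A^8 - A^12, w = 0]
V(D2) = -x^-7 + x^-6 - x^-5 + x^-4 + x^-2  (w -6, c 14, <D> = A^-10 + A^-2 - A^2 + A^6 - A^10)
note: 2 classes among 2 diagrams; unequal V(x) rules out equality


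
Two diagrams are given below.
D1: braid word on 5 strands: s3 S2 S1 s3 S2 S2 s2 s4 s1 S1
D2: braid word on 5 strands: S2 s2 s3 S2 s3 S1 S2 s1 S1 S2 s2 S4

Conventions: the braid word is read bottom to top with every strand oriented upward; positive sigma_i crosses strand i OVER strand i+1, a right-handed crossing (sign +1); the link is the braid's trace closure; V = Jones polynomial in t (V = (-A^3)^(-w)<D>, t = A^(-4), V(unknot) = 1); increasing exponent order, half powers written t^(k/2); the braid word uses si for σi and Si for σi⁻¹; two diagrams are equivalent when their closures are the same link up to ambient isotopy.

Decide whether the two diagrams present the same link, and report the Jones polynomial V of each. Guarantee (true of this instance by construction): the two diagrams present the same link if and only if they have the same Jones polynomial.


same link: yes
V(D1) = t^-2 - t^-1 + 1 - t + t^2  [10 crossings, <D> = A^-8 - A^-4 + 1 - A^4 + A^8, w = 0]
V(D2) = t^-2 - t^-1 + 1 - t + t^2  [12 crossings, <D> = A^-14 - A^-10 + A^-6 - A^-2 + A^2, w = -2]
insight: from 10 to 12 crossings by R-moves: one link, two diagrams


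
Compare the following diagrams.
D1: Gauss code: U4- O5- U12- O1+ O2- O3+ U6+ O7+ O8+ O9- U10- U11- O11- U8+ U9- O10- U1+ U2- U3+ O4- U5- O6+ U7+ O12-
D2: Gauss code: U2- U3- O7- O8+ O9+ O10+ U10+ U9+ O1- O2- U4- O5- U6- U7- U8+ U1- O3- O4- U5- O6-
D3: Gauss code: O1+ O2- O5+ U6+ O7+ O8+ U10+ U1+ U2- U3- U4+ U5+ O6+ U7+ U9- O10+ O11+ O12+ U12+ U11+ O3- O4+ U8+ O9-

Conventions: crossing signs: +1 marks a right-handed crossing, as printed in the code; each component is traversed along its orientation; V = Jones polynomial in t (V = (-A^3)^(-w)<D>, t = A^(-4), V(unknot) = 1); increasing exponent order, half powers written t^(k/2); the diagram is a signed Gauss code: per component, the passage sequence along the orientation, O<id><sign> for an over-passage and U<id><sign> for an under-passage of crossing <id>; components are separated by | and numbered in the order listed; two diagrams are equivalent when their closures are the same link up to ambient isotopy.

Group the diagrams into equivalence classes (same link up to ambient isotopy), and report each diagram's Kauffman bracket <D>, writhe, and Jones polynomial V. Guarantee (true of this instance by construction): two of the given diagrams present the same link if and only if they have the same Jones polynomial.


grouping into links: {D1} | {D2} | {D3}
V(D1) = -t^-3 + 2t^-2 - 2t^-1 + 3 - 2t + 2t^2 - t^3  (w -2, c 12, <D> = -A^-18 + 2A^-14 - 2A^-10 + 3A^-6 - 2A^-2 + 2A^2 - A^6)
D2 (bracket A^-4 + A^4 - A^8 + A^12 - A^16; 10 crossings at w = -4): V = -t^-7 + t^-6 - t^-5 + t^-4 + t^-2
D3 (bracket -A^-6 + A^-2 - A^2 + 2A^6 - A^10 + A^14; 12 crossings at w = +6): V = t - t^2 + 2t^3 - t^4 + t^5 - t^6
why: 3 classes among 3 diagrams; unequal V(t) rules out equality


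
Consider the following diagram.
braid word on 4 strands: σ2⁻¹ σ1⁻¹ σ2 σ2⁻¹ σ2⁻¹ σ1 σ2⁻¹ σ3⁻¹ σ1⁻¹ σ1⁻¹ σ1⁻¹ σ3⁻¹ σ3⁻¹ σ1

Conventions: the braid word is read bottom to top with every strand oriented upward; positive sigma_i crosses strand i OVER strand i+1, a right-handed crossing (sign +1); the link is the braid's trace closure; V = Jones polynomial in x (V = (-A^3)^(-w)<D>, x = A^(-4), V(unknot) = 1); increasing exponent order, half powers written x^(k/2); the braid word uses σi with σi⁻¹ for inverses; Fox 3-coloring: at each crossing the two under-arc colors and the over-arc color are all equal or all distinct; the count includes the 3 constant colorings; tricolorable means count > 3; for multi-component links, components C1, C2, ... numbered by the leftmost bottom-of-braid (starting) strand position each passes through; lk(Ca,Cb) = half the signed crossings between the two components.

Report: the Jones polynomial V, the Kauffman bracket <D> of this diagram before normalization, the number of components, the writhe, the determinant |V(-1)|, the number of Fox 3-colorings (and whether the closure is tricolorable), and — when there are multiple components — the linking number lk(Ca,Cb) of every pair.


V = -x^(-21/2) + 2x^(-19/2) - 2x^(-17/2) + 4x^(-15/2) - 3x^(-13/2) + 2x^(-11/2) - 3x^(-9/2) - x^(-5/2)
<D> = -A^-14 - 3A^-6 + 2A^-2 - 3A^2 + 4A^6 - 2A^10 + 2A^14 - A^18 (w = -8)
2 components over 14 crossings, w = -8
lk(C1,C2): -1
27 Fox colorings among 3^14, |V(-1)| = 18: tricolorable
why: w = -8 shifts under R1 moves; the (-A^3)^(8) factor cancels that in V


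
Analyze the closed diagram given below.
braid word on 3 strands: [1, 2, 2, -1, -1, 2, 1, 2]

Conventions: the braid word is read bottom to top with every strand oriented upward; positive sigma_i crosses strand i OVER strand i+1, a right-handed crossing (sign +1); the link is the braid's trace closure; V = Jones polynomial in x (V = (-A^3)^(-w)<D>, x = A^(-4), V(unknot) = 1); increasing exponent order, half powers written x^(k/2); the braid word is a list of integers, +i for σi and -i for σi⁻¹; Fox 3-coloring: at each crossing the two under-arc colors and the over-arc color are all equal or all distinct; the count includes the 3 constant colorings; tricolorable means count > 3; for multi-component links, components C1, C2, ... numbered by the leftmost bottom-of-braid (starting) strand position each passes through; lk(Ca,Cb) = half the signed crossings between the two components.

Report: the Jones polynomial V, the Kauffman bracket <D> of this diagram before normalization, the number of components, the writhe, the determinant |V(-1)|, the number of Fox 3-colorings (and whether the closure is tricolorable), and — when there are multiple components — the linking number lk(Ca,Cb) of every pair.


Jones polynomial: V(x) = x - x^2 + 2x^3 - x^4 + x^5 - x^6
<D> = -A^-12 + A^-8 - A^-4 + 2 - A^4 + A^8; writhe +4
components 1, writhe +4 (8 crossings)
3-colorings: 3 of 3^8, det 7 — not tricolorable
note: |V(-1)| = 7: so not tricolorable, since 3 does not divide 7


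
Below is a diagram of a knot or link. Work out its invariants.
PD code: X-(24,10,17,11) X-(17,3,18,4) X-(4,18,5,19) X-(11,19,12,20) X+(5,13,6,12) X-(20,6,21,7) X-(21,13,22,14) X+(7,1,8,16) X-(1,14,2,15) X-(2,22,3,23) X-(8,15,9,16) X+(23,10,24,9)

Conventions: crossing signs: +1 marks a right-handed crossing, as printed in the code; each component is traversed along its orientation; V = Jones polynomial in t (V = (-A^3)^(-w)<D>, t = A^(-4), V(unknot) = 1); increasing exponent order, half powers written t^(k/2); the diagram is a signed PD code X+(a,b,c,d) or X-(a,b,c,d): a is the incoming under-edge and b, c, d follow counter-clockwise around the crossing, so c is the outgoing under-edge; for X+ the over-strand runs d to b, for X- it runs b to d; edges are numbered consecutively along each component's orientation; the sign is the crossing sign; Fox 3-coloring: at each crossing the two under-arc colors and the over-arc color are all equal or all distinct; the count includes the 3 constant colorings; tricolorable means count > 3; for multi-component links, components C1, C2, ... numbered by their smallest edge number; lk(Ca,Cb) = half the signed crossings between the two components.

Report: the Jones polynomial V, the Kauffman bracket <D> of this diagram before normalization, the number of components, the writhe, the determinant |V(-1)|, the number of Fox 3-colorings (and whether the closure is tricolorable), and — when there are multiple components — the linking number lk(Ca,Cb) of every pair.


V = -t^(-15/2) + t^(-13/2) - 2t^(-11/2) + 2t^(-9/2) - 2t^(-7/2) + t^(-5/2) - t^(-3/2)
<D> = -A^-12 + A^-8 - 2A^-4 + 2 - 2A^4 + A^8 - A^12 (w = -6)
2 components over 12 crossings, w = -6
lk(C1,C2): -3
3 Fox colorings among 3^12, |V(-1)| = 10: not tricolorable
why: w = -6 shifts under R1 moves; the (-A^3)^(6) factor cancels that in V


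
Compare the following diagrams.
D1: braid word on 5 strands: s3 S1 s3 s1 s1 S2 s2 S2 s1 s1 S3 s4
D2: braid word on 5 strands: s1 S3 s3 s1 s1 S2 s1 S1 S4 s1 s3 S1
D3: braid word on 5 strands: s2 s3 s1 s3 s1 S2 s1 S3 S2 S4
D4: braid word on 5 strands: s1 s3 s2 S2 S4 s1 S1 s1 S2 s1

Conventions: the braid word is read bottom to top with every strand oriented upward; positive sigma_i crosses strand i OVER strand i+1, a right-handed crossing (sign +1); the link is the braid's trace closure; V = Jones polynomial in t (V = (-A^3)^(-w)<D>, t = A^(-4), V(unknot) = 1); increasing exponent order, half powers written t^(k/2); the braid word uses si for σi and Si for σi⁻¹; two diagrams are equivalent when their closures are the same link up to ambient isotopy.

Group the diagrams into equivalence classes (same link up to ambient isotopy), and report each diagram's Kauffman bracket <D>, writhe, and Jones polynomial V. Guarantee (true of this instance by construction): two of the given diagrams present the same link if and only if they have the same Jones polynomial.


equivalence classes: {D1, D2, D3, D4}
D1 (bracket -A^-4 + 1 + A^8; 12 crossings at w = +4): V = t + t^3 - t^4
V(D2) = t + t^3 - t^4  (w +2, c 12, <D> = -A^-10 + A^-6 + A^2)
V(D3) = t + t^3 - t^4  [10 crossings, <D> = -A^-10 + A^-6 + A^2, w = +2]
D4 (bracket -A^-10 + A^-6 + A^2; 10 crossings at w = +2): V = t + t^3 - t^4
observation: all 4 diagrams share one V(t), hence one class


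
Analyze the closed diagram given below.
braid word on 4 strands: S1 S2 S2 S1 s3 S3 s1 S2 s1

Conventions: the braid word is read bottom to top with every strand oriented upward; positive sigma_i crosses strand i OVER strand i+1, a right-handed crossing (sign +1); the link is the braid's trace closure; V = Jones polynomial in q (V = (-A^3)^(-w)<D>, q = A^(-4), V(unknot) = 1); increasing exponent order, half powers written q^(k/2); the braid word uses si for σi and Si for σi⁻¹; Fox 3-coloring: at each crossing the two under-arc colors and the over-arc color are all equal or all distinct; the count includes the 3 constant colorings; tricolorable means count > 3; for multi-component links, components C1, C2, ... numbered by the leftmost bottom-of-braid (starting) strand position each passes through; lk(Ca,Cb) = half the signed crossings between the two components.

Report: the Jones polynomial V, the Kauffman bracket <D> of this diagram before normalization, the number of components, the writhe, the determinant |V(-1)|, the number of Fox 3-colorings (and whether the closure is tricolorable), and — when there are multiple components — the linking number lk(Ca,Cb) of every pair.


V(q) = -q^-5 - q^-4 + q^-3 + 2q^-2 + 2q^-1 + 1
bracket: -A^-9 - 2A^-5 - 2A^-1 - A^3 + A^7 + A^11, w = -3
3 components, writhe -3, over 9 crossings
lk(C1,C2) = 0
linking number lk(C1,C3) = 0
lk(C2,C3): 0
det 0, colorings 81 of 3^9 — tricolorable
observation: w = -3 (over 9 crossings) is diagram-only; (-A^3)^(3) removes it from V


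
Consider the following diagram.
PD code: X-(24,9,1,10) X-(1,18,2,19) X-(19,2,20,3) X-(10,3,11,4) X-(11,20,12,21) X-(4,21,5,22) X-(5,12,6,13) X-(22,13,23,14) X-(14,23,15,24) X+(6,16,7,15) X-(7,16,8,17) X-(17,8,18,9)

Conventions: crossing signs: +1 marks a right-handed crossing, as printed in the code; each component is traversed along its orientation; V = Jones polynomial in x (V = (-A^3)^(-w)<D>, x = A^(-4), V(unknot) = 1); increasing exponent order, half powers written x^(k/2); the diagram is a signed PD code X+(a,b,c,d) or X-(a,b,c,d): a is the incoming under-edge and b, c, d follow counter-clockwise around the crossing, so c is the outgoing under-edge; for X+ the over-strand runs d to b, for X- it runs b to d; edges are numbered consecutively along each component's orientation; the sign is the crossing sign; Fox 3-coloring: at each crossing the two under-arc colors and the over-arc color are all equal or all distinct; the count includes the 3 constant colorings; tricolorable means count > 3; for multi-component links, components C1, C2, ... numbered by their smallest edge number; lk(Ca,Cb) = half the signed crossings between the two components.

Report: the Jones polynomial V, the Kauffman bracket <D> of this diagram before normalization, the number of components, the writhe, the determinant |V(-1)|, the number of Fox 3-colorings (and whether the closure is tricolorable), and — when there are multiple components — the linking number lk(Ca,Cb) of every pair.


V(x) = -x^-10 + x^-6 + x^-4
bracket: A^-14 + A^-6 - A^10, w = -10
1 component, writhe -10, over 12 crossings
det 1, colorings 3 of 3^12 — not tricolorable
observation: w = -10 shifts under R1 moves; the (-A^3)^(10) factor cancels that in V
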